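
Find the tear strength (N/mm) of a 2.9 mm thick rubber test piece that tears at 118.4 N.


Tear strength = force / thickness
= 118.4 / 2.9
= 40.83 N/mm

40.83 N/mm


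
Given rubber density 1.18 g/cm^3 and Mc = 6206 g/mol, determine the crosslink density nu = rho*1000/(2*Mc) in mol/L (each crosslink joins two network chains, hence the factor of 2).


nu = rho * 1000 / (2 * Mc)
nu = 1.18 * 1000 / (2 * 6206)
nu = 1180.0 / 12412
nu = 0.0951 mol/L

0.0951 mol/L


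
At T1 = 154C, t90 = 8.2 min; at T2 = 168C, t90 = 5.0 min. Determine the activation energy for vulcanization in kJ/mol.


T1 = 427.15 K, T2 = 441.15 K
1/T1 - 1/T2 = 7.4295e-05
ln(t1/t2) = ln(8.2/5.0) = 0.4947
Ea = 8.314 * 0.4947 / 7.4295e-05 = 55358.8793 J/mol
Ea = 55.36 kJ/mol

55.36 kJ/mol


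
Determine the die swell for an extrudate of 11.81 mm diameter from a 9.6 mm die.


Die swell ratio = D_extrudate / D_die
= 11.81 / 9.6
= 1.23

Die swell = 1.23


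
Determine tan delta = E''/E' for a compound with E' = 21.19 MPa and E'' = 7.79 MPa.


tan delta = E'' / E'
= 7.79 / 21.19
= 0.3676

tan delta = 0.3676


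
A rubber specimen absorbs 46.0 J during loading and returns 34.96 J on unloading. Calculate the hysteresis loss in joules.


Hysteresis loss = loading - unloading
= 46.0 - 34.96
= 11.04 J

11.04 J


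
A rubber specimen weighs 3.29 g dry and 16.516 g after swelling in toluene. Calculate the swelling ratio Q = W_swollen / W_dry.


Q = W_swollen / W_dry
Q = 16.516 / 3.29
Q = 5.02

Q = 5.02


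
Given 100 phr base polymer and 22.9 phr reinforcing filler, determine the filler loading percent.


Filler % = filler / (rubber + filler) * 100
= 22.9 / (100 + 22.9) * 100
= 22.9 / 122.9 * 100
= 18.63%

18.63%


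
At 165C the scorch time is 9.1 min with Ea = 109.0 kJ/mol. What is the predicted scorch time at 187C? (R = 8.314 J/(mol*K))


Convert temperatures: T1 = 165 + 273.15 = 438.15 K, T2 = 187 + 273.15 = 460.15 K
ts2_new = 9.1 * exp(109000 / 8.314 * (1/460.15 - 1/438.15))
1/T2 - 1/T1 = -1.0912e-04
ts2_new = 2.18 min

2.18 min


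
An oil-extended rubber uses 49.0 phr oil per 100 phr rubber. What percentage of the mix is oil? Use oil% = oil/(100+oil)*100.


Oil % = oil / (100 + oil) * 100
= 49.0 / (100 + 49.0) * 100
= 49.0 / 149.0 * 100
= 32.89%

32.89%


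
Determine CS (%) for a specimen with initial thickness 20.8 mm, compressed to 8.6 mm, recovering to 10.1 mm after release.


CS = (t0 - recovered) / (t0 - ts) * 100
= (20.8 - 10.1) / (20.8 - 8.6) * 100
= 10.7 / 12.2 * 100
= 87.7%

87.7%


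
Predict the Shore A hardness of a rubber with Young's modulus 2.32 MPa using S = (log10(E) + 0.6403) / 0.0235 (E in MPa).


log10(E) = 0.0235*S - 0.6403  =>  S = (log10(E) + 0.6403) / 0.0235
log10(2.32) = 0.365488
S = (0.365488 + 0.6403) / 0.0235 = 1.005788 / 0.0235
S = 42.8

Shore A = 42.8


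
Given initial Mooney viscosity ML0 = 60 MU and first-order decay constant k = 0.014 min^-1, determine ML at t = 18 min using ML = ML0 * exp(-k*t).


ML = ML0 * exp(-k * t)
ML = 60 * exp(-0.014 * 18)
ML = 60 * 0.7772
ML = 46.63 MU

46.63 MU


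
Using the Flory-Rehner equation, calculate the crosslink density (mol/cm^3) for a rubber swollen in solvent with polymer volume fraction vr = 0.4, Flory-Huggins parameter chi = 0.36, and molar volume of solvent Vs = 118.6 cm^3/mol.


ln(1 - vr) = ln(1 - 0.4) = -0.5108
Numerator = -((-0.5108) + 0.4 + 0.36 * 0.4^2) = 0.0532
Denominator = 118.6 * (0.4^(1/3) - 0.4/2) = 63.6652
nu = 0.0532 / 63.6652 = 8.3602e-04 mol/cm^3

8.3602e-04 mol/cm^3


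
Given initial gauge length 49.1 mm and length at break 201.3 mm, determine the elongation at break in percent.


Elongation = (Lf - L0) / L0 * 100
= (201.3 - 49.1) / 49.1 * 100
= 152.2 / 49.1 * 100
= 310.0%

310.0%


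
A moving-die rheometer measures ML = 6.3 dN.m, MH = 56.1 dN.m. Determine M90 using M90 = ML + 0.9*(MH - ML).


M90 = ML + 0.9 * (MH - ML)
M90 = 6.3 + 0.9 * (56.1 - 6.3)
M90 = 6.3 + 0.9 * 49.8
M90 = 51.12 dN.m

51.12 dN.m


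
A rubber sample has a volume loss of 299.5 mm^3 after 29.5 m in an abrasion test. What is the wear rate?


Rate = volume_loss / distance
= 299.5 / 29.5
= 10.153 mm^3/m

10.153 mm^3/m


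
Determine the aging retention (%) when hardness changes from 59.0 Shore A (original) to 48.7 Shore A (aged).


Retention = aged / original * 100
= 48.7 / 59.0 * 100
= 82.5%

82.5%


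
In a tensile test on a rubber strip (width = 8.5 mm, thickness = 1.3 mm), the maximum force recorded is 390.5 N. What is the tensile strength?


Area = width * thickness = 8.5 * 1.3 = 11.05 mm^2
TS = force / area = 390.5 / 11.05 = 35.34 MPa

35.34 MPa


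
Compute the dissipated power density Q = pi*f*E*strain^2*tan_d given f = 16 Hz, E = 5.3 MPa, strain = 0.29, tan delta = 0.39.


Q = pi * f * E * strain^2 * tan_d
= pi * 16 * 5.3 * 0.29^2 * 0.39
= pi * 16 * 5.3 * 0.0841 * 0.39
= 8.7379

Q = 8.7379


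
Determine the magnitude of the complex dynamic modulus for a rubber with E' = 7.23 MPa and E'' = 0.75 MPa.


|E*| = sqrt(E'^2 + E''^2)
= sqrt(7.23^2 + 0.75^2)
= sqrt(52.2729 + 0.5625)
= 7.269 MPa

7.269 MPa


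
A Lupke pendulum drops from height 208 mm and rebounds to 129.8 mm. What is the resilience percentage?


Resilience = h_rebound / h_drop * 100
= 129.8 / 208 * 100
= 62.4%

62.4%


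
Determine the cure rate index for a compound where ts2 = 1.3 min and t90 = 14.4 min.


CRI = 100 / (t90 - ts2)
= 100 / (14.4 - 1.3)
= 100 / 13.1
= 7.63 min^-1

7.63 min^-1


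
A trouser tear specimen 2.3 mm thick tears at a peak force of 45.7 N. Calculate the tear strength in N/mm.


Tear strength = force / thickness
= 45.7 / 2.3
= 19.87 N/mm

19.87 N/mm


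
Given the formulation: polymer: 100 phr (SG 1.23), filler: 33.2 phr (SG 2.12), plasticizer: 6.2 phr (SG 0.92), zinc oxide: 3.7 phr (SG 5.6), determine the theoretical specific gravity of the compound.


Sum of weights = 143.1
Volume contributions:
  polymer: 100/1.23 = 81.3008
  filler: 33.2/2.12 = 15.6604
  plasticizer: 6.2/0.92 = 6.7391
  zinc oxide: 3.7/5.6 = 0.6607
Sum of volumes = 104.3610
SG = 143.1 / 104.3610 = 1.371

SG = 1.371


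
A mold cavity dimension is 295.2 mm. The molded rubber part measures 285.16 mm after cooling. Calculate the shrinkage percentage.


Shrinkage = (mold - part) / mold * 100
= (295.2 - 285.16) / 295.2 * 100
= 10.04 / 295.2 * 100
= 3.4%

3.4%


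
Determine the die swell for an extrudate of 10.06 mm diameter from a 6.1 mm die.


Die swell ratio = D_extrudate / D_die
= 10.06 / 6.1
= 1.649

Die swell = 1.649


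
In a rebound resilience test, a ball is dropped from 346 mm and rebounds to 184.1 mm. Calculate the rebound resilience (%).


Resilience = h_rebound / h_drop * 100
= 184.1 / 346 * 100
= 53.2%

53.2%


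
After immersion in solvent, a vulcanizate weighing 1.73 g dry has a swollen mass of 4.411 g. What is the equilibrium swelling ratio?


Q = W_swollen / W_dry
Q = 4.411 / 1.73
Q = 2.55

Q = 2.55


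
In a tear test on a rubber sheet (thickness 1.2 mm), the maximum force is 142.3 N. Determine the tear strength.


Tear strength = force / thickness
= 142.3 / 1.2
= 118.58 N/mm

118.58 N/mm


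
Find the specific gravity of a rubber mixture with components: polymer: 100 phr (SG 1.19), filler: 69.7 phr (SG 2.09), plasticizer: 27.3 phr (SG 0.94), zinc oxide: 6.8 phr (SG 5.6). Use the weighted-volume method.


Sum of weights = 203.8
Volume contributions:
  polymer: 100/1.19 = 84.0336
  filler: 69.7/2.09 = 33.3493
  plasticizer: 27.3/0.94 = 29.0426
  zinc oxide: 6.8/5.6 = 1.2143
Sum of volumes = 147.6397
SG = 203.8 / 147.6397 = 1.38

SG = 1.38


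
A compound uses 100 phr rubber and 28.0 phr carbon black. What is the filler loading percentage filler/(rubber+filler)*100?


Filler % = filler / (rubber + filler) * 100
= 28.0 / (100 + 28.0) * 100
= 28.0 / 128.0 * 100
= 21.88%

21.88%


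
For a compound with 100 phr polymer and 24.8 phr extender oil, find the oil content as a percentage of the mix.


Oil % = oil / (100 + oil) * 100
= 24.8 / (100 + 24.8) * 100
= 24.8 / 124.8 * 100
= 19.87%

19.87%


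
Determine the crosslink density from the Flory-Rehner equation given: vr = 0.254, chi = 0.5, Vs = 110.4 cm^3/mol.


ln(1 - vr) = ln(1 - 0.254) = -0.2930
Numerator = -((-0.2930) + 0.254 + 0.5 * 0.254^2) = 0.0068
Denominator = 110.4 * (0.254^(1/3) - 0.254/2) = 55.8958
nu = 0.0068 / 55.8958 = 1.2115e-04 mol/cm^3

1.2115e-04 mol/cm^3


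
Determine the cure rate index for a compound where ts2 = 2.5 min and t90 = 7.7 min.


CRI = 100 / (t90 - ts2)
= 100 / (7.7 - 2.5)
= 100 / 5.2
= 19.23 min^-1

19.23 min^-1


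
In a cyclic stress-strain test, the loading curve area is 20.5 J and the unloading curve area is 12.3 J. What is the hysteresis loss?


Hysteresis loss = loading - unloading
= 20.5 - 12.3
= 8.2 J

8.2 J


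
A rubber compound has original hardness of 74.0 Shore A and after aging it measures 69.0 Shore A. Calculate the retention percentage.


Retention = aged / original * 100
= 69.0 / 74.0 * 100
= 93.2%

93.2%


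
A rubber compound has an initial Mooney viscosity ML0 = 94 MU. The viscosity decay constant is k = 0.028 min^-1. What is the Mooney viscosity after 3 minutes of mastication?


ML = ML0 * exp(-k * t)
ML = 94 * exp(-0.028 * 3)
ML = 94 * 0.9194
ML = 86.43 MU

86.43 MU


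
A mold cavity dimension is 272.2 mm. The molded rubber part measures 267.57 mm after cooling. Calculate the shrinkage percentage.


Shrinkage = (mold - part) / mold * 100
= (272.2 - 267.57) / 272.2 * 100
= 4.63 / 272.2 * 100
= 1.7%

1.7%


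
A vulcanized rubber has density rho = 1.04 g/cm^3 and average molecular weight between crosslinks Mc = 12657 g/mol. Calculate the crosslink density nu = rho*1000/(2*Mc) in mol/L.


nu = rho * 1000 / (2 * Mc)
nu = 1.04 * 1000 / (2 * 12657)
nu = 1040.0 / 25314
nu = 0.0411 mol/L

0.0411 mol/L


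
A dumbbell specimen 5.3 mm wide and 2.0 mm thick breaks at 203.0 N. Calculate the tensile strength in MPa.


Area = width * thickness = 5.3 * 2.0 = 10.6 mm^2
TS = force / area = 203.0 / 10.6 = 19.15 MPa

19.15 MPa


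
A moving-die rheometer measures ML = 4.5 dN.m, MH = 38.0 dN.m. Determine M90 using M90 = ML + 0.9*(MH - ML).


M90 = ML + 0.9 * (MH - ML)
M90 = 4.5 + 0.9 * (38.0 - 4.5)
M90 = 4.5 + 0.9 * 33.5
M90 = 34.65 dN.m

34.65 dN.m


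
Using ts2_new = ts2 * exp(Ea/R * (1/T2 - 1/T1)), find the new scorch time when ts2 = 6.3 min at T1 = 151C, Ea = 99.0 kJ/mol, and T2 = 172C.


Convert temperatures: T1 = 151 + 273.15 = 424.15 K, T2 = 172 + 273.15 = 445.15 K
ts2_new = 6.3 * exp(99000 / 8.314 * (1/445.15 - 1/424.15))
1/T2 - 1/T1 = -1.1122e-04
ts2_new = 1.68 min

1.68 min


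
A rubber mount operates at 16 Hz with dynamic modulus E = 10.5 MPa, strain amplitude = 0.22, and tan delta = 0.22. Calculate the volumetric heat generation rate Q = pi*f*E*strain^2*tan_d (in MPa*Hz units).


Q = pi * f * E * strain^2 * tan_d
= pi * 16 * 10.5 * 0.22^2 * 0.22
= pi * 16 * 10.5 * 0.0484 * 0.22
= 5.6199

Q = 5.6199


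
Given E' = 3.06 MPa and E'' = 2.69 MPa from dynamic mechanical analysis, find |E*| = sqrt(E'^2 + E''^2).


|E*| = sqrt(E'^2 + E''^2)
= sqrt(3.06^2 + 2.69^2)
= sqrt(9.3636 + 7.2361)
= 4.074 MPa

4.074 MPa


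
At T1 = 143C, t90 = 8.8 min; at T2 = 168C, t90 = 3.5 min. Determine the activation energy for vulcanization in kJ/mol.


T1 = 416.15 K, T2 = 441.15 K
1/T1 - 1/T2 = 1.3618e-04
ln(t1/t2) = ln(8.8/3.5) = 0.9220
Ea = 8.314 * 0.9220 / 1.3618e-04 = 56290.0737 J/mol
Ea = 56.29 kJ/mol

56.29 kJ/mol


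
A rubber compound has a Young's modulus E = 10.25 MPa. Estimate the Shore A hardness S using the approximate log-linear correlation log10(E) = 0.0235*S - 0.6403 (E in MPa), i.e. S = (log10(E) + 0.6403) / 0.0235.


log10(E) = 0.0235*S - 0.6403  =>  S = (log10(E) + 0.6403) / 0.0235
log10(10.25) = 1.010724
S = (1.010724 + 0.6403) / 0.0235 = 1.651024 / 0.0235
S = 70.3

Shore A = 70.3


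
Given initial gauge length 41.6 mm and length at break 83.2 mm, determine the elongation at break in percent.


Elongation = (Lf - L0) / L0 * 100
= (83.2 - 41.6) / 41.6 * 100
= 41.6 / 41.6 * 100
= 100.0%

100.0%


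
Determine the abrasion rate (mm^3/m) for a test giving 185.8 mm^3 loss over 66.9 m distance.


Rate = volume_loss / distance
= 185.8 / 66.9
= 2.777 mm^3/m

2.777 mm^3/m


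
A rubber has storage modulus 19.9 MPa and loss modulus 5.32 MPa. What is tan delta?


tan delta = E'' / E'
= 5.32 / 19.9
= 0.2673

tan delta = 0.2673


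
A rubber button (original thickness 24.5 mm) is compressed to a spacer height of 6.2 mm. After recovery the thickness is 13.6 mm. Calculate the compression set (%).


CS = (t0 - recovered) / (t0 - ts) * 100
= (24.5 - 13.6) / (24.5 - 6.2) * 100
= 10.9 / 18.3 * 100
= 59.6%

59.6%


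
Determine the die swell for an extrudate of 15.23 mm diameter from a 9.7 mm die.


Die swell ratio = D_extrudate / D_die
= 15.23 / 9.7
= 1.57

Die swell = 1.57


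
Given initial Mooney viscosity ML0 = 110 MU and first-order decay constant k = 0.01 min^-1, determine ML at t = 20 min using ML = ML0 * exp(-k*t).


ML = ML0 * exp(-k * t)
ML = 110 * exp(-0.01 * 20)
ML = 110 * 0.8187
ML = 90.06 MU

90.06 MU


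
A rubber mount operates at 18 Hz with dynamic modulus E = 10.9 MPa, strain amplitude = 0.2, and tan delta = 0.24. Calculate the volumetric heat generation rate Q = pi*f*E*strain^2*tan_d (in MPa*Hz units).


Q = pi * f * E * strain^2 * tan_d
= pi * 18 * 10.9 * 0.2^2 * 0.24
= pi * 18 * 10.9 * 0.0400 * 0.24
= 5.9173

Q = 5.9173


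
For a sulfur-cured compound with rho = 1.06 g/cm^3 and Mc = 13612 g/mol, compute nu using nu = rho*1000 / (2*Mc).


nu = rho * 1000 / (2 * Mc)
nu = 1.06 * 1000 / (2 * 13612)
nu = 1060.0 / 27224
nu = 0.0389 mol/L

0.0389 mol/L


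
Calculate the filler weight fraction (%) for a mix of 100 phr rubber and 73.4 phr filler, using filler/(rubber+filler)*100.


Filler % = filler / (rubber + filler) * 100
= 73.4 / (100 + 73.4) * 100
= 73.4 / 173.4 * 100
= 42.33%

42.33%


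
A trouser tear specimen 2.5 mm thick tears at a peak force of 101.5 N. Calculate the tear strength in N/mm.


Tear strength = force / thickness
= 101.5 / 2.5
= 40.6 N/mm

40.6 N/mm


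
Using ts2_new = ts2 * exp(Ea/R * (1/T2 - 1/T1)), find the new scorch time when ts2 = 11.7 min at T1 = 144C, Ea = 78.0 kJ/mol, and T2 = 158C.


Convert temperatures: T1 = 144 + 273.15 = 417.15 K, T2 = 158 + 273.15 = 431.15 K
ts2_new = 11.7 * exp(78000 / 8.314 * (1/431.15 - 1/417.15))
1/T2 - 1/T1 = -7.7841e-05
ts2_new = 5.64 min

5.64 min


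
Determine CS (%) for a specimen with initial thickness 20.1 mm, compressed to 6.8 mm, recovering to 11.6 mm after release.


CS = (t0 - recovered) / (t0 - ts) * 100
= (20.1 - 11.6) / (20.1 - 6.8) * 100
= 8.5 / 13.3 * 100
= 63.9%

63.9%


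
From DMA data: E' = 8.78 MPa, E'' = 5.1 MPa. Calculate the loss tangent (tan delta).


tan delta = E'' / E'
= 5.1 / 8.78
= 0.5809

tan delta = 0.5809


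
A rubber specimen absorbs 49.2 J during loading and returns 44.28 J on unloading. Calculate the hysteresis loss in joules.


Hysteresis loss = loading - unloading
= 49.2 - 44.28
= 4.92 J

4.92 J


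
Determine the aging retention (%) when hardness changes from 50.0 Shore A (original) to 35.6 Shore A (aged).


Retention = aged / original * 100
= 35.6 / 50.0 * 100
= 71.2%

71.2%


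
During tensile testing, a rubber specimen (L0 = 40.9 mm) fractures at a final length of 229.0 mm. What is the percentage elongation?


Elongation = (Lf - L0) / L0 * 100
= (229.0 - 40.9) / 40.9 * 100
= 188.1 / 40.9 * 100
= 459.9%

459.9%


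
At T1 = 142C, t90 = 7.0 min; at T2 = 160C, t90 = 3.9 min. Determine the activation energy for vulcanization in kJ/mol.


T1 = 415.15 K, T2 = 433.15 K
1/T1 - 1/T2 = 1.0010e-04
ln(t1/t2) = ln(7.0/3.9) = 0.5849
Ea = 8.314 * 0.5849 / 1.0010e-04 = 48583.3482 J/mol
Ea = 48.58 kJ/mol

48.58 kJ/mol


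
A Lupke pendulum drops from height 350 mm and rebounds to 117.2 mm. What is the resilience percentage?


Resilience = h_rebound / h_drop * 100
= 117.2 / 350 * 100
= 33.5%

33.5%


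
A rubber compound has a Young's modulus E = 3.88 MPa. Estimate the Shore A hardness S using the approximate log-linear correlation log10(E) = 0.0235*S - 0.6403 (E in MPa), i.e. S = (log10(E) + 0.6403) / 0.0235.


log10(E) = 0.0235*S - 0.6403  =>  S = (log10(E) + 0.6403) / 0.0235
log10(3.88) = 0.588832
S = (0.588832 + 0.6403) / 0.0235 = 1.229132 / 0.0235
S = 52.3

Shore A = 52.3


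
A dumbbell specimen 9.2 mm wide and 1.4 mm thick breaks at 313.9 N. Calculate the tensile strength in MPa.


Area = width * thickness = 9.2 * 1.4 = 12.88 mm^2
TS = force / area = 313.9 / 12.88 = 24.37 MPa

24.37 MPa


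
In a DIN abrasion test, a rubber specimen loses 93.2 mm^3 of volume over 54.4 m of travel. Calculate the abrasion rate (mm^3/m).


Rate = volume_loss / distance
= 93.2 / 54.4
= 1.713 mm^3/m

1.713 mm^3/m


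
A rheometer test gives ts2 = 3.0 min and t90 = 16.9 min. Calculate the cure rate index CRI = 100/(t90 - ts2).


CRI = 100 / (t90 - ts2)
= 100 / (16.9 - 3.0)
= 100 / 13.9
= 7.19 min^-1

7.19 min^-1


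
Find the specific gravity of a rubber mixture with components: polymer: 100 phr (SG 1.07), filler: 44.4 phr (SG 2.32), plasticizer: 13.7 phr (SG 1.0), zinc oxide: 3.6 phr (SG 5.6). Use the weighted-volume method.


Sum of weights = 161.7
Volume contributions:
  polymer: 100/1.07 = 93.4579
  filler: 44.4/2.32 = 19.1379
  plasticizer: 13.7/1.0 = 13.7000
  zinc oxide: 3.6/5.6 = 0.6429
Sum of volumes = 126.9387
SG = 161.7 / 126.9387 = 1.274

SG = 1.274


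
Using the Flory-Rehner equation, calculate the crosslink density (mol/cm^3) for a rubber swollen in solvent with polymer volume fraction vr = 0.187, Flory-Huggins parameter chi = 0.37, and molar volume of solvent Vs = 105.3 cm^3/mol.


ln(1 - vr) = ln(1 - 0.187) = -0.2070
Numerator = -((-0.2070) + 0.187 + 0.37 * 0.187^2) = 0.0071
Denominator = 105.3 * (0.187^(1/3) - 0.187/2) = 50.3700
nu = 0.0071 / 50.3700 = 1.4067e-04 mol/cm^3

1.4067e-04 mol/cm^3


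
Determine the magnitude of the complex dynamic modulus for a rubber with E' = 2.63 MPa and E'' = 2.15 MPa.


|E*| = sqrt(E'^2 + E''^2)
= sqrt(2.63^2 + 2.15^2)
= sqrt(6.9169 + 4.6225)
= 3.397 MPa

3.397 MPa


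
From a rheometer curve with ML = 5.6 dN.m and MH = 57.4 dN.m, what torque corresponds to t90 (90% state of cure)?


M90 = ML + 0.9 * (MH - ML)
M90 = 5.6 + 0.9 * (57.4 - 5.6)
M90 = 5.6 + 0.9 * 51.8
M90 = 52.22 dN.m

52.22 dN.m


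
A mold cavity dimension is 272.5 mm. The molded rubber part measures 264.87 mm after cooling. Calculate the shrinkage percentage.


Shrinkage = (mold - part) / mold * 100
= (272.5 - 264.87) / 272.5 * 100
= 7.63 / 272.5 * 100
= 2.8%

2.8%


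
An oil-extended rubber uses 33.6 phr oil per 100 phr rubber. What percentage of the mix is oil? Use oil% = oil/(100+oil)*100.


Oil % = oil / (100 + oil) * 100
= 33.6 / (100 + 33.6) * 100
= 33.6 / 133.6 * 100
= 25.15%

25.15%


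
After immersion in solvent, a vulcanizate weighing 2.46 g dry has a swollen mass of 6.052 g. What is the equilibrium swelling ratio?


Q = W_swollen / W_dry
Q = 6.052 / 2.46
Q = 2.46

Q = 2.46


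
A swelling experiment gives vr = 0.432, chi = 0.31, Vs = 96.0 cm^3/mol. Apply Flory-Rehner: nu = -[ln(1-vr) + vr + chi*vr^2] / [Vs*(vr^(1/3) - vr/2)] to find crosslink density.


ln(1 - vr) = ln(1 - 0.432) = -0.5656
Numerator = -((-0.5656) + 0.432 + 0.31 * 0.432^2) = 0.0758
Denominator = 96.0 * (0.432^(1/3) - 0.432/2) = 51.8355
nu = 0.0758 / 51.8355 = 0.0015 mol/cm^3

0.0015 mol/cm^3


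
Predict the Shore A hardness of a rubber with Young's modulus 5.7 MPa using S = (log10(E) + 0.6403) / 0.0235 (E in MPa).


log10(E) = 0.0235*S - 0.6403  =>  S = (log10(E) + 0.6403) / 0.0235
log10(5.7) = 0.755875
S = (0.755875 + 0.6403) / 0.0235 = 1.396175 / 0.0235
S = 59.4

Shore A = 59.4


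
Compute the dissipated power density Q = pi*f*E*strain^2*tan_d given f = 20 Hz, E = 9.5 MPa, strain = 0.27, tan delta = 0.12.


Q = pi * f * E * strain^2 * tan_d
= pi * 20 * 9.5 * 0.27^2 * 0.12
= pi * 20 * 9.5 * 0.0729 * 0.12
= 5.2217

Q = 5.2217


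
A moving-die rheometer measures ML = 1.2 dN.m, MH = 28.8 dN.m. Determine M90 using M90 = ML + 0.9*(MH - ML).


M90 = ML + 0.9 * (MH - ML)
M90 = 1.2 + 0.9 * (28.8 - 1.2)
M90 = 1.2 + 0.9 * 27.6
M90 = 26.04 dN.m

26.04 dN.m


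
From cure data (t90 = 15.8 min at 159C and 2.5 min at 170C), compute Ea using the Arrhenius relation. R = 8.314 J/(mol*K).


T1 = 432.15 K, T2 = 443.15 K
1/T1 - 1/T2 = 5.7439e-05
ln(t1/t2) = ln(15.8/2.5) = 1.8437
Ea = 8.314 * 1.8437 / 5.7439e-05 = 266868.5440 J/mol
Ea = 266.87 kJ/mol

266.87 kJ/mol


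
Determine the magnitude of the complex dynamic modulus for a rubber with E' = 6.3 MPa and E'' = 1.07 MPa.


|E*| = sqrt(E'^2 + E''^2)
= sqrt(6.3^2 + 1.07^2)
= sqrt(39.6900 + 1.1449)
= 6.39 MPa

6.39 MPa


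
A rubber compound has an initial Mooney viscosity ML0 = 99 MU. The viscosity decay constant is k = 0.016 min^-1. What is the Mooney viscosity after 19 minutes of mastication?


ML = ML0 * exp(-k * t)
ML = 99 * exp(-0.016 * 19)
ML = 99 * 0.7379
ML = 73.05 MU

73.05 MU


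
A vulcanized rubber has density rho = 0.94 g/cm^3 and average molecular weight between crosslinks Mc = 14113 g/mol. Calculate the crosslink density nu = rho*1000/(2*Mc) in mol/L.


nu = rho * 1000 / (2 * Mc)
nu = 0.94 * 1000 / (2 * 14113)
nu = 940.0 / 28226
nu = 0.0333 mol/L

0.0333 mol/L


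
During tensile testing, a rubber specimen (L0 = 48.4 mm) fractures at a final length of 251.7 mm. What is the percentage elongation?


Elongation = (Lf - L0) / L0 * 100
= (251.7 - 48.4) / 48.4 * 100
= 203.3 / 48.4 * 100
= 420.0%

420.0%


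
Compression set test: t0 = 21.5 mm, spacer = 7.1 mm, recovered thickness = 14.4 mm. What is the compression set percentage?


CS = (t0 - recovered) / (t0 - ts) * 100
= (21.5 - 14.4) / (21.5 - 7.1) * 100
= 7.1 / 14.4 * 100
= 49.3%

49.3%


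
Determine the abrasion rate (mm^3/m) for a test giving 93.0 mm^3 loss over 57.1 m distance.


Rate = volume_loss / distance
= 93.0 / 57.1
= 1.629 mm^3/m

1.629 mm^3/m


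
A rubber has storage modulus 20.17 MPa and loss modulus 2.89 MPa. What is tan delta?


tan delta = E'' / E'
= 2.89 / 20.17
= 0.1433

tan delta = 0.1433


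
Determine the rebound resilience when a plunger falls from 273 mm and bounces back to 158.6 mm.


Resilience = h_rebound / h_drop * 100
= 158.6 / 273 * 100
= 58.1%

58.1%


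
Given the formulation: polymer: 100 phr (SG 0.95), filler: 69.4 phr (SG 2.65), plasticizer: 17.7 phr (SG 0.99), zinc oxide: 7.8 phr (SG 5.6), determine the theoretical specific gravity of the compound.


Sum of weights = 194.9
Volume contributions:
  polymer: 100/0.95 = 105.2632
  filler: 69.4/2.65 = 26.1887
  plasticizer: 17.7/0.99 = 17.8788
  zinc oxide: 7.8/5.6 = 1.3929
Sum of volumes = 150.7235
SG = 194.9 / 150.7235 = 1.293

SG = 1.293


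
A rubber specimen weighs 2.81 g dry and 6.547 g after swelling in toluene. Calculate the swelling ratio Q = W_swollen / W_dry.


Q = W_swollen / W_dry
Q = 6.547 / 2.81
Q = 2.33

Q = 2.33


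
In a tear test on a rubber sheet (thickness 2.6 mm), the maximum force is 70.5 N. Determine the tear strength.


Tear strength = force / thickness
= 70.5 / 2.6
= 27.12 N/mm

27.12 N/mm


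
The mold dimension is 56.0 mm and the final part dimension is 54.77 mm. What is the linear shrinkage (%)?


Shrinkage = (mold - part) / mold * 100
= (56.0 - 54.77) / 56.0 * 100
= 1.23 / 56.0 * 100
= 2.2%

2.2%


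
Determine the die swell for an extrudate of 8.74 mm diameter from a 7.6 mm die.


Die swell ratio = D_extrudate / D_die
= 8.74 / 7.6
= 1.15

Die swell = 1.15


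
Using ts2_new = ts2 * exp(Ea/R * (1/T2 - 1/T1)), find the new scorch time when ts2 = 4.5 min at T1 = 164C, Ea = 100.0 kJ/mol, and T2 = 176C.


Convert temperatures: T1 = 164 + 273.15 = 437.15 K, T2 = 176 + 273.15 = 449.15 K
ts2_new = 4.5 * exp(100000 / 8.314 * (1/449.15 - 1/437.15))
1/T2 - 1/T1 = -6.1117e-05
ts2_new = 2.16 min

2.16 min


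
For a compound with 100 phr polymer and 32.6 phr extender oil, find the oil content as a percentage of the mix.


Oil % = oil / (100 + oil) * 100
= 32.6 / (100 + 32.6) * 100
= 32.6 / 132.6 * 100
= 24.59%

24.59%


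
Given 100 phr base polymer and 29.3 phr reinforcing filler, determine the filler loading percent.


Filler % = filler / (rubber + filler) * 100
= 29.3 / (100 + 29.3) * 100
= 29.3 / 129.3 * 100
= 22.66%

22.66%


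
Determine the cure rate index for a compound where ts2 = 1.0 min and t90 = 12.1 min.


CRI = 100 / (t90 - ts2)
= 100 / (12.1 - 1.0)
= 100 / 11.1
= 9.01 min^-1

9.01 min^-1


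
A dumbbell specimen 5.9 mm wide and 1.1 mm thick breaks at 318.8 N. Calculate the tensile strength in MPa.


Area = width * thickness = 5.9 * 1.1 = 6.49 mm^2
TS = force / area = 318.8 / 6.49 = 49.12 MPa

49.12 MPa


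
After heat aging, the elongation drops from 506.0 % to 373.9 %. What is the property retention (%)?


Retention = aged / original * 100
= 373.9 / 506.0 * 100
= 73.9%

73.9%


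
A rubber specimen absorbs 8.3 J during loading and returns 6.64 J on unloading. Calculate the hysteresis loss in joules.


Hysteresis loss = loading - unloading
= 8.3 - 6.64
= 1.66 J

1.66 J


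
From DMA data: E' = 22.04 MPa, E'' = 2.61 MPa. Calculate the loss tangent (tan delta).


tan delta = E'' / E'
= 2.61 / 22.04
= 0.1184

tan delta = 0.1184


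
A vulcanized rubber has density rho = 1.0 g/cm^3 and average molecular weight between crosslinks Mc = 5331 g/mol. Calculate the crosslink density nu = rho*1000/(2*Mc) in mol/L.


nu = rho * 1000 / (2 * Mc)
nu = 1.0 * 1000 / (2 * 5331)
nu = 1000.0 / 10662
nu = 0.0938 mol/L

0.0938 mol/L


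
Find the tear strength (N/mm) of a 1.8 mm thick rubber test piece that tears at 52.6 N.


Tear strength = force / thickness
= 52.6 / 1.8
= 29.22 N/mm

29.22 N/mm


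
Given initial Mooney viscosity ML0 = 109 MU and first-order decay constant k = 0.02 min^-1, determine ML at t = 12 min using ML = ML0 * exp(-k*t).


ML = ML0 * exp(-k * t)
ML = 109 * exp(-0.02 * 12)
ML = 109 * 0.7866
ML = 85.74 MU

85.74 MU


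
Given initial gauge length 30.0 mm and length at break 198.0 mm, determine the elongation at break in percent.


Elongation = (Lf - L0) / L0 * 100
= (198.0 - 30.0) / 30.0 * 100
= 168.0 / 30.0 * 100
= 560.0%

560.0%


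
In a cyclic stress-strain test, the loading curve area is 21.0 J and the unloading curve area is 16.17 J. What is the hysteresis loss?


Hysteresis loss = loading - unloading
= 21.0 - 16.17
= 4.83 J

4.83 J


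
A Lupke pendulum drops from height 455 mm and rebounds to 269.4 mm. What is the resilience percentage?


Resilience = h_rebound / h_drop * 100
= 269.4 / 455 * 100
= 59.2%

59.2%


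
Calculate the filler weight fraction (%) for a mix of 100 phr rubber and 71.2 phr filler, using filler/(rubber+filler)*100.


Filler % = filler / (rubber + filler) * 100
= 71.2 / (100 + 71.2) * 100
= 71.2 / 171.2 * 100
= 41.59%

41.59%


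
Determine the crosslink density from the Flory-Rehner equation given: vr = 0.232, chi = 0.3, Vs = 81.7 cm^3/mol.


ln(1 - vr) = ln(1 - 0.232) = -0.2640
Numerator = -((-0.2640) + 0.232 + 0.3 * 0.232^2) = 0.0158
Denominator = 81.7 * (0.232^(1/3) - 0.232/2) = 40.7245
nu = 0.0158 / 40.7245 = 3.8842e-04 mol/cm^3

3.8842e-04 mol/cm^3


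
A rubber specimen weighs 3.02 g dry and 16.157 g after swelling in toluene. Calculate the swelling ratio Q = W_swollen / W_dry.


Q = W_swollen / W_dry
Q = 16.157 / 3.02
Q = 5.35

Q = 5.35


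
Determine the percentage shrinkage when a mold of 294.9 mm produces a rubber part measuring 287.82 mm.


Shrinkage = (mold - part) / mold * 100
= (294.9 - 287.82) / 294.9 * 100
= 7.08 / 294.9 * 100
= 2.4%

2.4%


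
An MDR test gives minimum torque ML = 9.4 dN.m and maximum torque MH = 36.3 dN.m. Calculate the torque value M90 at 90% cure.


M90 = ML + 0.9 * (MH - ML)
M90 = 9.4 + 0.9 * (36.3 - 9.4)
M90 = 9.4 + 0.9 * 26.9
M90 = 33.61 dN.m

33.61 dN.m


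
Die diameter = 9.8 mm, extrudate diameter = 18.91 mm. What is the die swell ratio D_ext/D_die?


Die swell ratio = D_extrudate / D_die
= 18.91 / 9.8
= 1.93

Die swell = 1.93


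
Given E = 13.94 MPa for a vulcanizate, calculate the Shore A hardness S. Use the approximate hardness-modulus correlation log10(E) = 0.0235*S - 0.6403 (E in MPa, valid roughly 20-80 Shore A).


log10(E) = 0.0235*S - 0.6403  =>  S = (log10(E) + 0.6403) / 0.0235
log10(13.94) = 1.144263
S = (1.144263 + 0.6403) / 0.0235 = 1.784563 / 0.0235
S = 75.9

Shore A = 75.9


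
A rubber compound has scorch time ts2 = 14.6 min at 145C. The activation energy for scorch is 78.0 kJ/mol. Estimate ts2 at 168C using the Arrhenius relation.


Convert temperatures: T1 = 145 + 273.15 = 418.15 K, T2 = 168 + 273.15 = 441.15 K
ts2_new = 14.6 * exp(78000 / 8.314 * (1/441.15 - 1/418.15))
1/T2 - 1/T1 = -1.2468e-04
ts2_new = 4.53 min

4.53 min


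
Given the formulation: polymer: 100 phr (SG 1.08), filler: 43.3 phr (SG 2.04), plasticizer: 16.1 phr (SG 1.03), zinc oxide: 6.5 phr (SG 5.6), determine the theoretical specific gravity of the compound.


Sum of weights = 165.9
Volume contributions:
  polymer: 100/1.08 = 92.5926
  filler: 43.3/2.04 = 21.2255
  plasticizer: 16.1/1.03 = 15.6311
  zinc oxide: 6.5/5.6 = 1.1607
Sum of volumes = 130.6099
SG = 165.9 / 130.6099 = 1.27

SG = 1.27


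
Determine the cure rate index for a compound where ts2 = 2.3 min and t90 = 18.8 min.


CRI = 100 / (t90 - ts2)
= 100 / (18.8 - 2.3)
= 100 / 16.5
= 6.06 min^-1

6.06 min^-1


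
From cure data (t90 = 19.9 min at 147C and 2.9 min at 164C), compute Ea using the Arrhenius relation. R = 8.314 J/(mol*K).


T1 = 420.15 K, T2 = 437.15 K
1/T1 - 1/T2 = 9.2558e-05
ln(t1/t2) = ln(19.9/2.9) = 1.9260
Ea = 8.314 * 1.9260 / 9.2558e-05 = 173003.2495 J/mol
Ea = 173.0 kJ/mol

173.0 kJ/mol


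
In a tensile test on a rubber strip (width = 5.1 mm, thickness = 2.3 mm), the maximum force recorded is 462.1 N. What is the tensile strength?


Area = width * thickness = 5.1 * 2.3 = 11.73 mm^2
TS = force / area = 462.1 / 11.73 = 39.39 MPa

39.39 MPa


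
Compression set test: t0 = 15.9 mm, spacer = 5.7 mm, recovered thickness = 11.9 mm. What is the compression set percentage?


CS = (t0 - recovered) / (t0 - ts) * 100
= (15.9 - 11.9) / (15.9 - 5.7) * 100
= 4.0 / 10.2 * 100
= 39.2%

39.2%


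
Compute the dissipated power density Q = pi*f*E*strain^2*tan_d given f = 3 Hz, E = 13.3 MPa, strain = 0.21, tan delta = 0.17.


Q = pi * f * E * strain^2 * tan_d
= pi * 3 * 13.3 * 0.21^2 * 0.17
= pi * 3 * 13.3 * 0.0441 * 0.17
= 0.9397

Q = 0.9397


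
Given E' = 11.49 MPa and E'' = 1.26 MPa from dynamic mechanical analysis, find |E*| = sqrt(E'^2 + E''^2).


|E*| = sqrt(E'^2 + E''^2)
= sqrt(11.49^2 + 1.26^2)
= sqrt(132.0201 + 1.5876)
= 11.559 MPa

11.559 MPa


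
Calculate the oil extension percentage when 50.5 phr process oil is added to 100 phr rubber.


Oil % = oil / (100 + oil) * 100
= 50.5 / (100 + 50.5) * 100
= 50.5 / 150.5 * 100
= 33.55%

33.55%


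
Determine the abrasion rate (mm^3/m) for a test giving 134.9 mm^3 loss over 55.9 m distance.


Rate = volume_loss / distance
= 134.9 / 55.9
= 2.413 mm^3/m

2.413 mm^3/m


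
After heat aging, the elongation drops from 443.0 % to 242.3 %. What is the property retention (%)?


Retention = aged / original * 100
= 242.3 / 443.0 * 100
= 54.7%

54.7%


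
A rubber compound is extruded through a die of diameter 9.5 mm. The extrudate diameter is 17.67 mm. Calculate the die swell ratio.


Die swell ratio = D_extrudate / D_die
= 17.67 / 9.5
= 1.86

Die swell = 1.86


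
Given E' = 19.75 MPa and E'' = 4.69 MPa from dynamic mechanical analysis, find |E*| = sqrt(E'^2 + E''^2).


|E*| = sqrt(E'^2 + E''^2)
= sqrt(19.75^2 + 4.69^2)
= sqrt(390.0625 + 21.9961)
= 20.299 MPa

20.299 MPa


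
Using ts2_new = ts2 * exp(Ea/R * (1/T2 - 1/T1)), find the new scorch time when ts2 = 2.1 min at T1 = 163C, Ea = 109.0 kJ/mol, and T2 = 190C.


Convert temperatures: T1 = 163 + 273.15 = 436.15 K, T2 = 190 + 273.15 = 463.15 K
ts2_new = 2.1 * exp(109000 / 8.314 * (1/463.15 - 1/436.15))
1/T2 - 1/T1 = -1.3366e-04
ts2_new = 0.36 min

0.36 min


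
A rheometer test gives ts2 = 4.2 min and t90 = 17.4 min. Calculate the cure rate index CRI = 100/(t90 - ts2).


CRI = 100 / (t90 - ts2)
= 100 / (17.4 - 4.2)
= 100 / 13.2
= 7.58 min^-1

7.58 min^-1


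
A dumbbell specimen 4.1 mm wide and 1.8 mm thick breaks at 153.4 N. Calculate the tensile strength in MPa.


Area = width * thickness = 4.1 * 1.8 = 7.38 mm^2
TS = force / area = 153.4 / 7.38 = 20.79 MPa

20.79 MPa


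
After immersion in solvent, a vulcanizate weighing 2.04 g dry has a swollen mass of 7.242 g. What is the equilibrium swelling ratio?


Q = W_swollen / W_dry
Q = 7.242 / 2.04
Q = 3.55

Q = 3.55


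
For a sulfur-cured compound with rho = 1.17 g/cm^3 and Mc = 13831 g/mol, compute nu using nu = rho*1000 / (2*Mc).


nu = rho * 1000 / (2 * Mc)
nu = 1.17 * 1000 / (2 * 13831)
nu = 1170.0 / 27662
nu = 0.0423 mol/L

0.0423 mol/L


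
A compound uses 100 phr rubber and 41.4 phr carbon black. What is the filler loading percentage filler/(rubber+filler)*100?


Filler % = filler / (rubber + filler) * 100
= 41.4 / (100 + 41.4) * 100
= 41.4 / 141.4 * 100
= 29.28%

29.28%


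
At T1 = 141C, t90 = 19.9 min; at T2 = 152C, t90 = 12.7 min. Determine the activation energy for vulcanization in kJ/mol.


T1 = 414.15 K, T2 = 425.15 K
1/T1 - 1/T2 = 6.2473e-05
ln(t1/t2) = ln(19.9/12.7) = 0.4491
Ea = 8.314 * 0.4491 / 6.2473e-05 = 59769.1930 J/mol
Ea = 59.77 kJ/mol

59.77 kJ/mol


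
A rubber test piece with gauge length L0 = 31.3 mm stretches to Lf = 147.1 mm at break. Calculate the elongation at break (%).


Elongation = (Lf - L0) / L0 * 100
= (147.1 - 31.3) / 31.3 * 100
= 115.8 / 31.3 * 100
= 370.0%

370.0%


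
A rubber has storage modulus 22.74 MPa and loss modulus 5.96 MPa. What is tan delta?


tan delta = E'' / E'
= 5.96 / 22.74
= 0.2621

tan delta = 0.2621


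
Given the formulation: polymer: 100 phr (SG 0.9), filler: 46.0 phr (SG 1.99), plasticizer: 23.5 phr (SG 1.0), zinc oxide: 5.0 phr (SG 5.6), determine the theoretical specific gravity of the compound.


Sum of weights = 174.5
Volume contributions:
  polymer: 100/0.9 = 111.1111
  filler: 46.0/1.99 = 23.1156
  plasticizer: 23.5/1.0 = 23.5000
  zinc oxide: 5.0/5.6 = 0.8929
Sum of volumes = 158.6195
SG = 174.5 / 158.6195 = 1.1

SG = 1.1


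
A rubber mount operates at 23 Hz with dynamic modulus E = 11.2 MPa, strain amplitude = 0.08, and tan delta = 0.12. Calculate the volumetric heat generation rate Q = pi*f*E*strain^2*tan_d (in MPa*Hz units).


Q = pi * f * E * strain^2 * tan_d
= pi * 23 * 11.2 * 0.08^2 * 0.12
= pi * 23 * 11.2 * 0.0064 * 0.12
= 0.6215

Q = 0.6215


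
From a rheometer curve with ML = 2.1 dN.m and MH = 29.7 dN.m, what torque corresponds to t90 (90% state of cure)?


M90 = ML + 0.9 * (MH - ML)
M90 = 2.1 + 0.9 * (29.7 - 2.1)
M90 = 2.1 + 0.9 * 27.6
M90 = 26.94 dN.m

26.94 dN.m


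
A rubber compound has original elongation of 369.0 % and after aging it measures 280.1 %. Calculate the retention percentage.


Retention = aged / original * 100
= 280.1 / 369.0 * 100
= 75.9%

75.9%


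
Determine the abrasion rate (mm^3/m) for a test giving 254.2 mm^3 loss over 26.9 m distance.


Rate = volume_loss / distance
= 254.2 / 26.9
= 9.45 mm^3/m

9.45 mm^3/m


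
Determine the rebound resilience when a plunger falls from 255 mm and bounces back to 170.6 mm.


Resilience = h_rebound / h_drop * 100
= 170.6 / 255 * 100
= 66.9%

66.9%


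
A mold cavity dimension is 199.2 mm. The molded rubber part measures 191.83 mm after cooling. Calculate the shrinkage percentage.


Shrinkage = (mold - part) / mold * 100
= (199.2 - 191.83) / 199.2 * 100
= 7.37 / 199.2 * 100
= 3.7%

3.7%


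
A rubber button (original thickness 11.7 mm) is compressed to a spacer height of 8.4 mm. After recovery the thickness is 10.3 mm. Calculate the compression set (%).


CS = (t0 - recovered) / (t0 - ts) * 100
= (11.7 - 10.3) / (11.7 - 8.4) * 100
= 1.4 / 3.3 * 100
= 42.4%

42.4%


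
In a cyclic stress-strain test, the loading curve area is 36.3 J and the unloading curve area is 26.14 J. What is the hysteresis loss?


Hysteresis loss = loading - unloading
= 36.3 - 26.14
= 10.16 J

10.16 J


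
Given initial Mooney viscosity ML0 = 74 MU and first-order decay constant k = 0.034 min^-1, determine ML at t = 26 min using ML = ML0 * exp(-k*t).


ML = ML0 * exp(-k * t)
ML = 74 * exp(-0.034 * 26)
ML = 74 * 0.4131
ML = 30.57 MU

30.57 MU


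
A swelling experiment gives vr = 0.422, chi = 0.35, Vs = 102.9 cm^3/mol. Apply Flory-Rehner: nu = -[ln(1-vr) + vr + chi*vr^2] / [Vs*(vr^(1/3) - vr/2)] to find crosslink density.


ln(1 - vr) = ln(1 - 0.422) = -0.5482
Numerator = -((-0.5482) + 0.422 + 0.35 * 0.422^2) = 0.0639
Denominator = 102.9 * (0.422^(1/3) - 0.422/2) = 55.4707
nu = 0.0639 / 55.4707 = 0.0012 mol/cm^3

0.0012 mol/cm^3


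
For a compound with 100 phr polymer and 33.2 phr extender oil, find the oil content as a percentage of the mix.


Oil % = oil / (100 + oil) * 100
= 33.2 / (100 + 33.2) * 100
= 33.2 / 133.2 * 100
= 24.92%

24.92%


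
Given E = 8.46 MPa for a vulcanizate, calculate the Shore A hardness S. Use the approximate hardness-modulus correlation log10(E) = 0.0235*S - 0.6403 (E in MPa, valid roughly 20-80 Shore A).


log10(E) = 0.0235*S - 0.6403  =>  S = (log10(E) + 0.6403) / 0.0235
log10(8.46) = 0.927370
S = (0.927370 + 0.6403) / 0.0235 = 1.567670 / 0.0235
S = 66.7

Shore A = 66.7


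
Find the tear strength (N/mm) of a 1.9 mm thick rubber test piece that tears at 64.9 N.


Tear strength = force / thickness
= 64.9 / 1.9
= 34.16 N/mm

34.16 N/mm


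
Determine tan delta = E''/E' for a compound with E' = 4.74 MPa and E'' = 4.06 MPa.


tan delta = E'' / E'
= 4.06 / 4.74
= 0.8565

tan delta = 0.8565


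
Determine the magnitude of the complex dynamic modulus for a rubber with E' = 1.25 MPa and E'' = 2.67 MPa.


|E*| = sqrt(E'^2 + E''^2)
= sqrt(1.25^2 + 2.67^2)
= sqrt(1.5625 + 7.1289)
= 2.948 MPa

2.948 MPa


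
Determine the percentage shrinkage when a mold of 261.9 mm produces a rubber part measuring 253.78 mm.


Shrinkage = (mold - part) / mold * 100
= (261.9 - 253.78) / 261.9 * 100
= 8.12 / 261.9 * 100
= 3.1%

3.1%


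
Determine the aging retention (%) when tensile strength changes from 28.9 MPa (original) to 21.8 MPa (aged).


Retention = aged / original * 100
= 21.8 / 28.9 * 100
= 75.4%

75.4%


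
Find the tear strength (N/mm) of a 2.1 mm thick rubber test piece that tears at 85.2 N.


Tear strength = force / thickness
= 85.2 / 2.1
= 40.57 N/mm

40.57 N/mm


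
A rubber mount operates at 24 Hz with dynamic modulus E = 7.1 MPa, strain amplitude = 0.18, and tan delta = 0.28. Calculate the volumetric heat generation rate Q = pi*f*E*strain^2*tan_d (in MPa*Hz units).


Q = pi * f * E * strain^2 * tan_d
= pi * 24 * 7.1 * 0.18^2 * 0.28
= pi * 24 * 7.1 * 0.0324 * 0.28
= 4.8565

Q = 4.8565


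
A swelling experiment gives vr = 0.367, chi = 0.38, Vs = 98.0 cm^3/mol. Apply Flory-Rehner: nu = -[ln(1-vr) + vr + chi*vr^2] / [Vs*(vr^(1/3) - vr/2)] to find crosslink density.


ln(1 - vr) = ln(1 - 0.367) = -0.4573
Numerator = -((-0.4573) + 0.367 + 0.38 * 0.367^2) = 0.0391
Denominator = 98.0 * (0.367^(1/3) - 0.367/2) = 52.1811
nu = 0.0391 / 52.1811 = 7.4937e-04 mol/cm^3

7.4937e-04 mol/cm^3


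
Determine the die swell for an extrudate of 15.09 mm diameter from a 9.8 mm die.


Die swell ratio = D_extrudate / D_die
= 15.09 / 9.8
= 1.54

Die swell = 1.54
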